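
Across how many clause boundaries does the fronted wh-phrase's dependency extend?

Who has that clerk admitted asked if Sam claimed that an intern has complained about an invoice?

1

"who" is extracted from the subject of "asked".
Boundaries crossed, outermost first: [Ø] — 1 in total.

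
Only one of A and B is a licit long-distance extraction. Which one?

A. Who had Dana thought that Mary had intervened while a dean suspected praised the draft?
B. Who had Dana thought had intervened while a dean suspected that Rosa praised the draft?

In A, the wh-phrase is extracted from inside an adjunct island (introduced by "while"), which blocks movement.
In B, the extraction path crosses only that-complement boundaries, which are transparent.
So B is grammatical.

B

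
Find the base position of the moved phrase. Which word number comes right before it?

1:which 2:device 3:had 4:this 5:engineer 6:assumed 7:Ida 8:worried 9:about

9

The displaced element is "which device" (word 2).
It is linked across 1 clause boundary (Ø).
It functions as the object of the preposition "about" of "worried", so the gap sits immediately after word 9 ("about").
Base order: This engineer had assumed Ida worried about which device.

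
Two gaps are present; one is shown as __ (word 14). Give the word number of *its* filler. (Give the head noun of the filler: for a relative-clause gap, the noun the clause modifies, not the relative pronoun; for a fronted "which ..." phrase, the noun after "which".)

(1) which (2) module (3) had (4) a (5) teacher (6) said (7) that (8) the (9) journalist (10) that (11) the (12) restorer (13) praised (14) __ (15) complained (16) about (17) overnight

9

The marked gap is inside the relative clause, the direct object of "praised".
Its filler is the head noun "journalist" (via "that"), at word 9.
(The other dependency links word 2 to a gap after word 16.)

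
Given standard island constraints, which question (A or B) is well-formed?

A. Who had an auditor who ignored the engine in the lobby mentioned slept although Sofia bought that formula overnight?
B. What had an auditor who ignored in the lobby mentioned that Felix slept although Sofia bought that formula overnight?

In B, the wh-phrase is extracted from inside a complex-NP island (relative clause) (introduced by "who"), which blocks movement.
In A, the extraction path crosses only that-complement boundaries, which are transparent.
So A is grammatical.

A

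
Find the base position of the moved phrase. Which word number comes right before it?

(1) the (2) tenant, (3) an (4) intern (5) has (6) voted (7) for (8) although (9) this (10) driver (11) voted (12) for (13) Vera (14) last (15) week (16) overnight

7

The displaced element is "the tenant" (word 2).
It functions as the object of the preposition "for" of "voted", so the gap sits immediately after word 7 ("for").
Base order: An intern has voted for the tenant although this driver voted for Vera last week overnight.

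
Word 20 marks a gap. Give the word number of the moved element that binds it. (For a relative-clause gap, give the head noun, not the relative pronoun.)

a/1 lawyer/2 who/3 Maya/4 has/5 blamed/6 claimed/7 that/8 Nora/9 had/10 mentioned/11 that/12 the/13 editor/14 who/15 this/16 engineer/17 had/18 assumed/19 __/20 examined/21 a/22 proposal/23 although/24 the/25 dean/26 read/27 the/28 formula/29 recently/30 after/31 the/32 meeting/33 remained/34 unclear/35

14

The gap at 20 is the subject of "examined", inside a relative clause.
The relative pronoun is "who" (word 15); it is bound by the head noun immediately before it.
Its filler is the head noun "editor", at word 14.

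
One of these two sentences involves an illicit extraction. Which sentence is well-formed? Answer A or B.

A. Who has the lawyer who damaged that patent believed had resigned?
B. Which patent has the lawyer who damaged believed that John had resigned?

A

In B, the wh-phrase is extracted from inside a complex-NP island (relative clause) (introduced by "who"), which blocks movement.
In A, the extraction path crosses only that-complement boundaries, which are transparent.
So A is grammatical.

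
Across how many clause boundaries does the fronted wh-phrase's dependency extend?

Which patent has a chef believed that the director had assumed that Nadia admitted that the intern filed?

3

"which patent" is extracted from the object of "filed".
Boundaries crossed, outermost first: [that], [that], [that] — 3 in total.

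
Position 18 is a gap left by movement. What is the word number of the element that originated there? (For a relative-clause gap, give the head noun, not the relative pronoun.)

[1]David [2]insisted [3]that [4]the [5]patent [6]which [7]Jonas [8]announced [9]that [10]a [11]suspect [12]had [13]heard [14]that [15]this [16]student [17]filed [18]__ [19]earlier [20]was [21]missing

5

The gap at 18 is the object of "filed", inside a relative clause.
The relative pronoun is "which" (word 6); it is bound by the head noun immediately before it.
Its filler is the head noun "patent", at word 5.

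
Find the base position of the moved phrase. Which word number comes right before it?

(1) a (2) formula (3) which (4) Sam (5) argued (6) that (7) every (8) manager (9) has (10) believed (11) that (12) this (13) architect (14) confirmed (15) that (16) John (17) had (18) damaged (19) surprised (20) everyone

18

The displaced element is "a formula" (word 2).
It is linked across 3 clause boundaries (that → that → that).
It functions as the direct object of "damaged", so the gap sits immediately after word 18 ("damaged").
Base order: Sam argued that every manager has believed that this architect confirmed that John had damaged a formula.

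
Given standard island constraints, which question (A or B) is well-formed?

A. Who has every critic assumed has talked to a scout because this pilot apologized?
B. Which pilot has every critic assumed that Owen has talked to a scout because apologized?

A

In B, the wh-phrase is extracted from inside an adjunct island (introduced by "because"), which blocks movement.
In A, the extraction path crosses only that-complement boundaries, which are transparent.
So A is grammatical.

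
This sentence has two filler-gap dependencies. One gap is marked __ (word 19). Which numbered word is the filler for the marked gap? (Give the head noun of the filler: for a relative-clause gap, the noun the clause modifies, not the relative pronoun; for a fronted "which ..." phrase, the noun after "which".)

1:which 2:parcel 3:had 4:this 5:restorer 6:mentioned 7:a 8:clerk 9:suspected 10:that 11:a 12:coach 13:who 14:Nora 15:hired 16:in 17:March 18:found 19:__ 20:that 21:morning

The marked gap is the direct object of "found".
Its filler is the fronted wh-phrase "which parcel", at word 2.
(The other dependency links word 12 to a gap after word 15.)

2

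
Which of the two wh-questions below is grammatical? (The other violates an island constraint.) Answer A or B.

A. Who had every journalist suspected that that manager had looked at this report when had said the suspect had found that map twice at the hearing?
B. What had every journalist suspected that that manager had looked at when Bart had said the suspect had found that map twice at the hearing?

In A, the wh-phrase is extracted from inside an adjunct island (introduced by "when"), which blocks movement.
In B, the extraction path crosses only that-complement boundaries, which are transparent.
So B is grammatical.

B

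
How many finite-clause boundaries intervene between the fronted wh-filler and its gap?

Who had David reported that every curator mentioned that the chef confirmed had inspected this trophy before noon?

3

"who" is extracted from the subject of "inspected".
Boundaries crossed, outermost first: [that], [that], [Ø] — 3 in total.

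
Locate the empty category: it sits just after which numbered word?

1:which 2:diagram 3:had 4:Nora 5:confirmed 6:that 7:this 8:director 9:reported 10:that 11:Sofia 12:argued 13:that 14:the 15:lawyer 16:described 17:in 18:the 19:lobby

The displaced element is "which diagram" (word 2).
It is linked across 3 clause boundaries (that → that → that).
It functions as the direct object of "described", so the gap sits immediately after word 16 ("described").
Base order: Nora had confirmed that this director reported that Sofia argued that the lawyer described which diagram in the lobby.

16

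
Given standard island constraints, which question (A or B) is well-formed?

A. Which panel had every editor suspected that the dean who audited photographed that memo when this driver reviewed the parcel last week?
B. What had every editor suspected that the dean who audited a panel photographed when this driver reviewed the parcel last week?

B

In A, the wh-phrase is extracted from inside a complex-NP island (relative clause) (introduced by "who"), which blocks movement.
In B, the extraction path crosses only that-complement boundaries, which are transparent.
So B is grammatical.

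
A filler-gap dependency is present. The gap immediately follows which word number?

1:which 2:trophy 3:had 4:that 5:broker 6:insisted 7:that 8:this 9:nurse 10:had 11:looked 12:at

12

The displaced element is "which trophy" (word 2).
It is linked across 1 clause boundary (that).
It functions as the object of the preposition "at" of "looked", so the gap sits immediately after word 12 ("at").
Base order: That broker had insisted that this nurse had looked at which trophy.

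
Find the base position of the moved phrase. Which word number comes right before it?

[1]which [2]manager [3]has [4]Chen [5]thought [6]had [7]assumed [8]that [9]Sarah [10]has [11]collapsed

5

The displaced element is "which manager" (word 2).
It is linked across 1 clause boundary (Ø).
It functions as the subject of "assumed", so the gap sits immediately after word 5 ("thought").
Base order: Chen has thought which manager had assumed that Sarah has collapsed.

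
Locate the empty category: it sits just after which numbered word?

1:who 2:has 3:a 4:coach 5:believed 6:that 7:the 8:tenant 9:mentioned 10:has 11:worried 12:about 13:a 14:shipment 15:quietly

9

The displaced element is "who" (word 1).
It is linked across 2 clause boundaries (that → Ø).
It functions as the subject of "worried", so the gap sits immediately after word 9 ("mentioned").
Base order: A coach has believed that the tenant mentioned that who has worried about a shipment quietly.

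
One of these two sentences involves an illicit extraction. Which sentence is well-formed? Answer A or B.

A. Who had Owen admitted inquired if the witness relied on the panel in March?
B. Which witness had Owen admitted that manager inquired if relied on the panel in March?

A

In B, the wh-phrase is extracted from inside a wh-island (introduced by "if"), which blocks movement.
In A, the extraction path crosses only that-complement boundaries, which are transparent.
So A is grammatical.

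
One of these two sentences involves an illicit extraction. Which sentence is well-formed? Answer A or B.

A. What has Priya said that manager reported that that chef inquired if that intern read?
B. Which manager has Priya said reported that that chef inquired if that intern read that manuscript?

B

In A, the wh-phrase is extracted from inside a wh-island (introduced by "if"), which blocks movement.
In B, the extraction path crosses only that-complement boundaries, which are transparent.
So B is grammatical.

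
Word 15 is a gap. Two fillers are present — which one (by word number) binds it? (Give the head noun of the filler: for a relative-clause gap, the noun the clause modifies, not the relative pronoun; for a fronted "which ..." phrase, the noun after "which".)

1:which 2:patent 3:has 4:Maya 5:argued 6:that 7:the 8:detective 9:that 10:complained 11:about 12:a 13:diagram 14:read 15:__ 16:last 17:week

The marked gap is the direct object of "read".
Its filler is the fronted wh-phrase "which patent", at word 2.
(The other dependency links word 8 to a gap after word 9.)

2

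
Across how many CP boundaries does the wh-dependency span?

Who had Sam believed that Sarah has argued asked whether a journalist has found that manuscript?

2

"who" is extracted from the subject of "asked".
Boundaries crossed, outermost first: [that], [Ø] — 2 in total.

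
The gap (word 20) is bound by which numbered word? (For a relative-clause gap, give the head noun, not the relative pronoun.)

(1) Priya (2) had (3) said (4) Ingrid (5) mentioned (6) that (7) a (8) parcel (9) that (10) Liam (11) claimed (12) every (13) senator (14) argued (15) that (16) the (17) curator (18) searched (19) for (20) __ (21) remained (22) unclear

The gap at 20 is the prepositional object of "searched", inside a relative clause.
The relative pronoun is "that" (word 9); it is bound by the head noun immediately before it.
Its filler is the head noun "parcel", at word 8.

8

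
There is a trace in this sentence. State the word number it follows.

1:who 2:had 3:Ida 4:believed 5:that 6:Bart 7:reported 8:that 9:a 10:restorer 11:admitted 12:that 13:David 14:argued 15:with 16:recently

15

The displaced element is "who" (word 1).
It is linked across 3 clause boundaries (that → that → that).
It functions as the object of the preposition "with" of "argued", so the gap sits immediately after word 15 ("with").
Base order: Ida had believed that Bart reported that a restorer admitted that David argued with who recently.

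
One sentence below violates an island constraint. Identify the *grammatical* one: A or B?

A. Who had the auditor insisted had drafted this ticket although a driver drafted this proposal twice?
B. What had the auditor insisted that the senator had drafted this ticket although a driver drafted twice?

In B, the wh-phrase is extracted from inside an adjunct island (introduced by "although"), which blocks movement.
In A, the extraction path crosses only that-complement boundaries, which are transparent.
So A is grammatical.

A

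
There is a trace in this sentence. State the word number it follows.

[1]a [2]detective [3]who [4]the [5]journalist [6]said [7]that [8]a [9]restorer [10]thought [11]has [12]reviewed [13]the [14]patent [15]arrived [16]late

The displaced element is "a detective" (word 2).
It is linked across 2 clause boundaries (that → Ø).
It functions as the subject of "reviewed", so the gap sits immediately after word 10 ("thought").
Base order: The journalist said that a restorer thought a detective has reviewed the patent.

10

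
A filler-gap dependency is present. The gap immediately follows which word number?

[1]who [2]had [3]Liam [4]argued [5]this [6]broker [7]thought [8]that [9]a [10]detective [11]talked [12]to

The displaced element is "who" (word 1).
It is linked across 2 clause boundaries (Ø → that).
It functions as the object of the preposition "to" of "talked", so the gap sits immediately after word 12 ("to").
Base order: Liam had argued this broker thought that a detective talked to who.

12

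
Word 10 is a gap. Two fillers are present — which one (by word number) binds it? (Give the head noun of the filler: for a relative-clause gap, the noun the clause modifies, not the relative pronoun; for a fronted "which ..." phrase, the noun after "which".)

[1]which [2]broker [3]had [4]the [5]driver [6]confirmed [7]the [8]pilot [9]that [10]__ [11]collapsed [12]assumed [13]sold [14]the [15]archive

The marked gap is inside the relative clause, the subject of "collapsed".
Its filler is the head noun "pilot" (via "that"), at word 8.
(The other dependency links word 2 to a gap after word 12.)

8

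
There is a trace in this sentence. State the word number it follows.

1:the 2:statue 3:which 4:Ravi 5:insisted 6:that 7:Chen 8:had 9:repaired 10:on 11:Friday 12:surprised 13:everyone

9

The displaced element is "the statue" (word 2).
It is linked across 1 clause boundary (that).
It functions as the direct object of "repaired", so the gap sits immediately after word 9 ("repaired").
Base order: Ravi insisted that Chen had repaired the statue on Friday.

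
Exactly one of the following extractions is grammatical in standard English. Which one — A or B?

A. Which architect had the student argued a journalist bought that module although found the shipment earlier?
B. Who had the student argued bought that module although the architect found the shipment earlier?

B

In A, the wh-phrase is extracted from inside an adjunct island (introduced by "although"), which blocks movement.
In B, the extraction path crosses only that-complement boundaries, which are transparent.
So B is grammatical.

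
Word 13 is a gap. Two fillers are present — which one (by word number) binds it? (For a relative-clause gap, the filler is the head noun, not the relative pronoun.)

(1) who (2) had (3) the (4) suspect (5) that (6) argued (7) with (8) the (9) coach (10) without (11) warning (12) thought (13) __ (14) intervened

The marked gap is the subject of "intervened".
Its filler is the fronted wh-phrase "who", at word 1.
(The other dependency links word 4 to a gap after word 5.)

1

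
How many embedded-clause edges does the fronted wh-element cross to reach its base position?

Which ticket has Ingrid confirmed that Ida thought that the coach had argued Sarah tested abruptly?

"which ticket" is extracted from the object of "tested".
Boundaries crossed, outermost first: [that], [that], [Ø] — 3 in total.

3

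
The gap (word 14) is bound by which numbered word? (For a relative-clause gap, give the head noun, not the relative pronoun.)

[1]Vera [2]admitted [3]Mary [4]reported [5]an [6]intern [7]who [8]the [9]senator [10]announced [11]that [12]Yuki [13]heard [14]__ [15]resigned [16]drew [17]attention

6

The gap at 14 is the subject of "resigned", inside a relative clause.
The relative pronoun is "who" (word 7); it is bound by the head noun immediately before it.
Its filler is the head noun "intern", at word 6.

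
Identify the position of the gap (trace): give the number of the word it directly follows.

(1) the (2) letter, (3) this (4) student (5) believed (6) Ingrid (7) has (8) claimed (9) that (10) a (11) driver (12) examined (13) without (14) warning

The displaced element is "the letter" (word 2).
It is linked across 2 clause boundaries (Ø → that).
It functions as the direct object of "examined", so the gap sits immediately after word 12 ("examined").
Base order: This student believed Ingrid has claimed that a driver examined the letter without warning.

12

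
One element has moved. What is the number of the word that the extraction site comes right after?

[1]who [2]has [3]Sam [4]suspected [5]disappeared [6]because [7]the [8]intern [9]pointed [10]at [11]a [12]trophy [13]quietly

4

The displaced element is "who" (word 1).
It is linked across 1 clause boundary (Ø).
It functions as the subject of "disappeared", so the gap sits immediately after word 4 ("suspected").
Base order: Sam has suspected that who disappeared because the intern pointed at a trophy quietly.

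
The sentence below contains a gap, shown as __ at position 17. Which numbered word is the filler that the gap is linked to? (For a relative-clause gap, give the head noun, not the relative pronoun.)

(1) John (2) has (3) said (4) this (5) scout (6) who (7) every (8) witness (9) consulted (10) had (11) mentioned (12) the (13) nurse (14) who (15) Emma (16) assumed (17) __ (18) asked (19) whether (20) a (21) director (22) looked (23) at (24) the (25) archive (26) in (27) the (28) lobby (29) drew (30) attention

13

The gap at 17 is the subject of "asked", inside a relative clause.
The relative pronoun is "who" (word 14); it is bound by the head noun immediately before it.
Its filler is the head noun "nurse", at word 13.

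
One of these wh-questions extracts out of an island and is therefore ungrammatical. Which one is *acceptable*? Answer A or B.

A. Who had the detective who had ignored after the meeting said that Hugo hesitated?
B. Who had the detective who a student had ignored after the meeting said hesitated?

B

In A, the wh-phrase is extracted from inside a complex-NP island (relative clause) (introduced by "who"), which blocks movement.
In B, the extraction path crosses only that-complement boundaries, which are transparent.
So B is grammatical.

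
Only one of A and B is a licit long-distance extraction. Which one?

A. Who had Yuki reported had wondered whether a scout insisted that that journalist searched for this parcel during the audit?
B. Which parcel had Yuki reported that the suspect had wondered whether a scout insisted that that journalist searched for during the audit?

In B, the wh-phrase is extracted from inside a wh-island (introduced by "whether"), which blocks movement.
In A, the extraction path crosses only that-complement boundaries, which are transparent.
So A is grammatical.

A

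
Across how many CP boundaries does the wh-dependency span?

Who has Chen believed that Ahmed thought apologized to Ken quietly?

2

"who" is extracted from the subject of "apologized".
Boundaries crossed, outermost first: [that], [Ø] — 2 in total.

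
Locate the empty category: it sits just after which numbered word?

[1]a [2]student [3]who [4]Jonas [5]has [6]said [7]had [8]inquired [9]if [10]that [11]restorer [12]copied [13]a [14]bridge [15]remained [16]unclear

The displaced element is "a student" (word 2).
It is linked across 1 clause boundary (Ø).
It functions as the subject of "inquired", so the gap sits immediately after word 6 ("said").
Base order: Jonas has said that a student had inquired if that restorer copied a bridge.

6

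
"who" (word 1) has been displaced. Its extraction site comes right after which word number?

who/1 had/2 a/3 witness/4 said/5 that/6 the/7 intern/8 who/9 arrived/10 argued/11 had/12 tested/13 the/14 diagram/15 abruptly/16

The displaced element is "who" (word 1).
It is linked across 2 clause boundaries (that → Ø).
It functions as the subject of "tested", so the gap sits immediately after word 11 ("argued").
Base order: A witness had said that the intern who arrived argued who had tested the diagram abruptly.

11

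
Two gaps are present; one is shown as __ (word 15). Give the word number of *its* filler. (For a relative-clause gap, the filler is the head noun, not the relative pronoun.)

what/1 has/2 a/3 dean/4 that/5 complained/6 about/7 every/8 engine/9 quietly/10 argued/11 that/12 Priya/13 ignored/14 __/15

1

The marked gap is the direct object of "ignored".
Its filler is the fronted wh-phrase "what", at word 1.
(The other dependency links word 4 to a gap after word 5.)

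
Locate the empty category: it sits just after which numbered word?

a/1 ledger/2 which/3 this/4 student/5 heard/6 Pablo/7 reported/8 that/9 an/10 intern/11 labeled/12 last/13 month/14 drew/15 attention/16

12

The displaced element is "a ledger" (word 2).
It is linked across 2 clause boundaries (Ø → that).
It functions as the direct object of "labeled", so the gap sits immediately after word 12 ("labeled").
Base order: This student heard Pablo reported that an intern labeled a ledger last month.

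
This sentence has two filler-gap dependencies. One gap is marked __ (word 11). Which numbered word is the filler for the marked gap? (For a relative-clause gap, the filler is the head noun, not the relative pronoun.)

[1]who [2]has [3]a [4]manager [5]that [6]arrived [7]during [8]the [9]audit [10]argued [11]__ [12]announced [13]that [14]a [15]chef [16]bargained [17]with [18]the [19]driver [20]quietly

The marked gap is the subject of "announced".
Its filler is the fronted wh-phrase "who", at word 1.
(The other dependency links word 4 to a gap after word 5.)

1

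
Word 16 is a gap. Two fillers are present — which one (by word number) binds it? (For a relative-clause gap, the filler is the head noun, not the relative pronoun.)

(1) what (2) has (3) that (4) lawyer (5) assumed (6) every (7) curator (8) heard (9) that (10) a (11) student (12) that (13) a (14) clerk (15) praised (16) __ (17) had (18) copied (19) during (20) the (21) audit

The marked gap is inside the relative clause, the direct object of "praised".
Its filler is the head noun "student" (via "that"), at word 11.
(The other dependency links word 1 to a gap after word 18.)

11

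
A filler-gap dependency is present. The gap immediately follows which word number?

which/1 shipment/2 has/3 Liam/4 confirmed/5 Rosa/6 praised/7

The displaced element is "which shipment" (word 2).
It is linked across 1 clause boundary (Ø).
It functions as the direct object of "praised", so the gap sits immediately after word 7 ("praised").
Base order: Liam has confirmed Rosa praised which shipment.

7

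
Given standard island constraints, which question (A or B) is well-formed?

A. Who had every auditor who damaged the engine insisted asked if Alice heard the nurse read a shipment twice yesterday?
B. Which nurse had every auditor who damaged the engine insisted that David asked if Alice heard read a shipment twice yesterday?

In B, the wh-phrase is extracted from inside a wh-island (introduced by "if"), which blocks movement.
In A, the extraction path crosses only that-complement boundaries, which are transparent.
So A is grammatical.

A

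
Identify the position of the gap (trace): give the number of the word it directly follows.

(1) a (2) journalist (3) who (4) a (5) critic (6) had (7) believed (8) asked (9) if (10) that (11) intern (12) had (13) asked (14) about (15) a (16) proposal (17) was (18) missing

The displaced element is "a journalist" (word 2).
It is linked across 1 clause boundary (Ø).
It functions as the subject of "asked", so the gap sits immediately after word 7 ("believed").
Base order: A critic had believed a journalist asked if that intern had asked about a proposal.

7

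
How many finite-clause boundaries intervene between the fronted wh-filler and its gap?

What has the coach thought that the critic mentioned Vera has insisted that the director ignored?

"what" is extracted from the object of "ignored".
Boundaries crossed, outermost first: [that], [Ø], [that] — 3 in total.

3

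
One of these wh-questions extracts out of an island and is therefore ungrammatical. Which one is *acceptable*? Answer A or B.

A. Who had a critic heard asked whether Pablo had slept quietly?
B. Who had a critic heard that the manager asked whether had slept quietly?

In B, the wh-phrase is extracted from inside a wh-island (introduced by "whether"), which blocks movement.
In A, the extraction path crosses only that-complement boundaries, which are transparent.
So A is grammatical.

A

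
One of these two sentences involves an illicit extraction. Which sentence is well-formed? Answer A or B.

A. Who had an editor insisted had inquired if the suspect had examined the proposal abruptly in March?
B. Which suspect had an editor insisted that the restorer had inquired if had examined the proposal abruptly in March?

In B, the wh-phrase is extracted from inside a wh-island (introduced by "if"), which blocks movement.
In A, the extraction path crosses only that-complement boundaries, which are transparent.
So A is grammatical.

A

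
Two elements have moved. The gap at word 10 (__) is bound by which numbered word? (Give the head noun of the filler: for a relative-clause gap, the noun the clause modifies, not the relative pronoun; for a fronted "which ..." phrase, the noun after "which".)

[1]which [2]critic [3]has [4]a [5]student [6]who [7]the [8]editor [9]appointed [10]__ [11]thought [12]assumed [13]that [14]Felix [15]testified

5

The marked gap is inside the relative clause, the direct object of "appointed".
Its filler is the head noun "student" (via "who"), at word 5.
(The other dependency links word 2 to a gap after word 11.)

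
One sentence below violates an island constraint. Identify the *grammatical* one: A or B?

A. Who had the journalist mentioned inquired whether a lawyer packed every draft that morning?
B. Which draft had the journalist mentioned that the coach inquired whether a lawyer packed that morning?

In B, the wh-phrase is extracted from inside a wh-island (introduced by "whether"), which blocks movement.
In A, the extraction path crosses only that-complement boundaries, which are transparent.
So A is grammatical.

A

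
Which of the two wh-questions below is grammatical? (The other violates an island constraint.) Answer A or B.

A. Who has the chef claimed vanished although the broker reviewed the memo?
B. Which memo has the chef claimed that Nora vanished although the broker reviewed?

In B, the wh-phrase is extracted from inside an adjunct island (introduced by "although"), which blocks movement.
In A, the extraction path crosses only that-complement boundaries, which are transparent.
So A is grammatical.

A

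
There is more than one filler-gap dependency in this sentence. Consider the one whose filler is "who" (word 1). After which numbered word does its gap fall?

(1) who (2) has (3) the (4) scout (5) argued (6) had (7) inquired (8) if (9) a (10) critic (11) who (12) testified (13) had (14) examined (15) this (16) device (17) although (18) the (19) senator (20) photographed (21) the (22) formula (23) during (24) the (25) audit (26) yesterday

5

The displaced element is "who" (word 1).
It is linked across 1 clause boundary (Ø).
It functions as the subject of "inquired", so the gap sits immediately after word 5 ("argued").
Base order: The scout has argued that who had inquired if a critic who testified had examined this device although the senator photographed the formula during the audit yesterday.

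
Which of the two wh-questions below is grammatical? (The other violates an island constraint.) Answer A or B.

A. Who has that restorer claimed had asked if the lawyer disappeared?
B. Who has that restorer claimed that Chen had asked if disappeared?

A

In B, the wh-phrase is extracted from inside a wh-island (introduced by "if"), which blocks movement.
In A, the extraction path crosses only that-complement boundaries, which are transparent.
So A is grammatical.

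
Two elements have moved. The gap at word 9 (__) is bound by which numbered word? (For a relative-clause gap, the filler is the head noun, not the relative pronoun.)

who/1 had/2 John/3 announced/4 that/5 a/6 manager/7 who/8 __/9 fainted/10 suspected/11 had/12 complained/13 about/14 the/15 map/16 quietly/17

7

The marked gap is inside the relative clause, the subject of "fainted".
Its filler is the head noun "manager" (via "who"), at word 7.
(The other dependency links word 1 to a gap after word 11.)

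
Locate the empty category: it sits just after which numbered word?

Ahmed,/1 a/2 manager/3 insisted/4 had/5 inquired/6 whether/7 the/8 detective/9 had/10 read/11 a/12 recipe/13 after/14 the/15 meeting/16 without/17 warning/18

The displaced element is "Ahmed" (word 1).
It is linked across 1 clause boundary (Ø).
It functions as the subject of "inquired", so the gap sits immediately after word 4 ("insisted").
Base order: A manager insisted Ahmed had inquired whether the detective had read a recipe after the meeting without warning.

4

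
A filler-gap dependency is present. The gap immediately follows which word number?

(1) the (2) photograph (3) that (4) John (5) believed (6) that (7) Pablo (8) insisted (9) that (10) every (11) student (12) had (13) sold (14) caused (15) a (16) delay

13

The displaced element is "the photograph" (word 2).
It is linked across 2 clause boundaries (that → that).
It functions as the direct object of "sold", so the gap sits immediately after word 13 ("sold").
Base order: John believed that Pablo insisted that every student had sold the photograph.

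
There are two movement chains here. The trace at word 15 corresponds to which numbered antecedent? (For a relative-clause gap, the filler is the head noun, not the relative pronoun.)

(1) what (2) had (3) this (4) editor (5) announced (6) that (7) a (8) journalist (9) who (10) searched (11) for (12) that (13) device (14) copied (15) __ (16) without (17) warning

The marked gap is the direct object of "copied".
Its filler is the fronted wh-phrase "what", at word 1.
(The other dependency links word 8 to a gap after word 9.)

1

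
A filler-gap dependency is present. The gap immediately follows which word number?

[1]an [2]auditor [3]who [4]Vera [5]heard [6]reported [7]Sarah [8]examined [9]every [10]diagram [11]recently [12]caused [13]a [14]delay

5

The displaced element is "an auditor" (word 2).
It is linked across 1 clause boundary (Ø).
It functions as the subject of "reported", so the gap sits immediately after word 5 ("heard").
Base order: Vera heard that an auditor reported Sarah examined every diagram recently.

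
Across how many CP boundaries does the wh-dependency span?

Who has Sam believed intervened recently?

"who" is extracted from the subject of "intervened".
Boundaries crossed, outermost first: [Ø] — 1 in total.

1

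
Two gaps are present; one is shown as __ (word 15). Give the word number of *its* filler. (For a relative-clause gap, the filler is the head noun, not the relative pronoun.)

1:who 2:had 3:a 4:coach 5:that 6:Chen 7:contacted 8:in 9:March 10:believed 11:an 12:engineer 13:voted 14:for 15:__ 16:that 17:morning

1

The marked gap is the object of the preposition "for" of "voted".
Its filler is the fronted wh-phrase "who", at word 1.
(The other dependency links word 4 to a gap after word 7.)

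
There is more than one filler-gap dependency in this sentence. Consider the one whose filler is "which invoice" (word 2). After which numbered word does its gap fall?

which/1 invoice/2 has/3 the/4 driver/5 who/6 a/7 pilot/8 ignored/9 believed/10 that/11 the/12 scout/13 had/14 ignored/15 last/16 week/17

15

The displaced element is "which invoice" (word 2).
It is linked across 1 clause boundary (that).
It functions as the direct object of "ignored", so the gap sits immediately after word 15 ("ignored").
Base order: The driver who a pilot ignored has believed that the scout had ignored which invoice last week.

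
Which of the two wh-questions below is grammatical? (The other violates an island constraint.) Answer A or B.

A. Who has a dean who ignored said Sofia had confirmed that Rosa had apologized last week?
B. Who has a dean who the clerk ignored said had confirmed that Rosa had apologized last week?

In A, the wh-phrase is extracted from inside a complex-NP island (relative clause) (introduced by "who"), which blocks movement.
In B, the extraction path crosses only that-complement boundaries, which are transparent.
So B is grammatical.

B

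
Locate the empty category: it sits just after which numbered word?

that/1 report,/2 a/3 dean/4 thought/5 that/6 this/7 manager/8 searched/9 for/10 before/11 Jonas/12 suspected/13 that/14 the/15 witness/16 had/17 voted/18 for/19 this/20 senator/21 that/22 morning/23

10

The displaced element is "that report" (word 2).
It is linked across 1 clause boundary (that).
It functions as the object of the preposition "for" of "searched", so the gap sits immediately after word 10 ("for").
Base order: A dean thought that this manager searched for that report before Jonas suspected that the witness had voted for this senator that morning.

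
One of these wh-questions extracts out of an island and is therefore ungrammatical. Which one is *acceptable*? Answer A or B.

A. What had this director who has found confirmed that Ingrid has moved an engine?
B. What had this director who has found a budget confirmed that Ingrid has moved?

In A, the wh-phrase is extracted from inside a complex-NP island (relative clause) (introduced by "who"), which blocks movement.
In B, the extraction path crosses only that-complement boundaries, which are transparent.
So B is grammatical.

B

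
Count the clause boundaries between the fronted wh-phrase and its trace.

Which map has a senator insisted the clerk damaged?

1

"which map" is extracted from the object of "damaged".
Boundaries crossed, outermost first: [Ø] — 1 in total.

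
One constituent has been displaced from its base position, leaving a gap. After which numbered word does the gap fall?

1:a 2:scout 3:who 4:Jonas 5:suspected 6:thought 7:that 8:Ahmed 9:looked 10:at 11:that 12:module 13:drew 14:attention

The displaced element is "a scout" (word 2).
It is linked across 1 clause boundary (Ø).
It functions as the subject of "thought", so the gap sits immediately after word 5 ("suspected").
Base order: Jonas suspected that a scout thought that Ahmed looked at that module.

5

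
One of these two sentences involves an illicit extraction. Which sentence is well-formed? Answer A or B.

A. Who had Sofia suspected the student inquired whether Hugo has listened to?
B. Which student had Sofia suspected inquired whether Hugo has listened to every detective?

In A, the wh-phrase is extracted from inside a wh-island (introduced by "whether"), which blocks movement.
In B, the extraction path crosses only that-complement boundaries, which are transparent.
So B is grammatical.

B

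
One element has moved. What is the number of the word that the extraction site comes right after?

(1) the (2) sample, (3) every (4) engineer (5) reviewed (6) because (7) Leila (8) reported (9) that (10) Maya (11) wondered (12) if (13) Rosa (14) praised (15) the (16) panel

The displaced element is "the sample" (word 2).
It functions as the direct object of "reviewed", so the gap sits immediately after word 5 ("reviewed").
Base order: Every engineer reviewed the sample because Leila reported that Maya wondered if Rosa praised the panel.

5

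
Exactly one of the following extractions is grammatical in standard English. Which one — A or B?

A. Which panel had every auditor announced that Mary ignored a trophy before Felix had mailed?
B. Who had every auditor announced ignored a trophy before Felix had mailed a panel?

B

In A, the wh-phrase is extracted from inside an adjunct island (introduced by "before"), which blocks movement.
In B, the extraction path crosses only that-complement boundaries, which are transparent.
So B is grammatical.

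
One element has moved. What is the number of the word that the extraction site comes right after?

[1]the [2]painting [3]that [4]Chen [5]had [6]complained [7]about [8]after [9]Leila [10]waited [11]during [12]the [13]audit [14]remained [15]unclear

7

The displaced element is "the painting" (word 2).
It functions as the object of the preposition "about" of "complained", so the gap sits immediately after word 7 ("about").
Base order: Chen had complained about the painting after Leila waited during the audit.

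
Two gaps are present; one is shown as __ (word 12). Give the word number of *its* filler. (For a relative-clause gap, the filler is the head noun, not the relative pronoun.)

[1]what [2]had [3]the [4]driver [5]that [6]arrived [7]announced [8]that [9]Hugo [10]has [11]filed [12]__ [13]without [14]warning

1

The marked gap is the direct object of "filed".
Its filler is the fronted wh-phrase "what", at word 1.
(The other dependency links word 4 to a gap after word 5.)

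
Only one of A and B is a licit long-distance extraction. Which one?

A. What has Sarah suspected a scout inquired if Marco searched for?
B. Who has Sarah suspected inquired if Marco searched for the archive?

B

In A, the wh-phrase is extracted from inside a wh-island (introduced by "if"), which blocks movement.
In B, the extraction path crosses only that-complement boundaries, which are transparent.
So B is grammatical.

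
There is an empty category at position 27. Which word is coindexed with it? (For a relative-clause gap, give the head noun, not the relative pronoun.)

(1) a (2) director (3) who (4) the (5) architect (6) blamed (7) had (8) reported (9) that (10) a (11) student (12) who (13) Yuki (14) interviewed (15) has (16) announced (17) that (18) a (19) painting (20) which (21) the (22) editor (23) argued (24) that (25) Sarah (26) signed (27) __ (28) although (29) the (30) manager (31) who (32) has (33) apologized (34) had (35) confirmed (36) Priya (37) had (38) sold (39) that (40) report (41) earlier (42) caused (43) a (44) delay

The gap at 27 is the object of "signed", inside a relative clause.
The relative pronoun is "which" (word 20); it is bound by the head noun immediately before it.
Its filler is the head noun "painting", at word 19.

19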